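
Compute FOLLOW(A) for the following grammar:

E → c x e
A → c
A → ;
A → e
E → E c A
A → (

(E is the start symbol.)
{ $, 'c' }

In E → E c A: A is at the end, add FOLLOW(E)

The FOLLOW sets referred to above (computed the same way, to a fixed point):
  FOLLOW(E) = { $, 'c' }

Taking the union: FOLLOW(A) = { $, 'c' }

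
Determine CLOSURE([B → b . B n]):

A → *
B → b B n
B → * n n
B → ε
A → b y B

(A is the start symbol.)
Start with: [B → b . B n]
  [B → b . B n] has the dot before B: add [B → . b B n], [B → . * n n], [B → .]
No further items can be added.

CLOSURE = { [B → . * n n], [B → . b B n], [B → .], [B → b . B n] }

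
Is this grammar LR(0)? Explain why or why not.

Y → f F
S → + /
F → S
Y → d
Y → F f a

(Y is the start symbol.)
Augment with Y' → Y and build the canonical LR(0) collection (I0 = CLOSURE({[Y' → . Y]}), then GOTO on every symbol after a dot until no new states appear). It has 11 states:
  I0: { [F → . S], [S → . + /], [Y → . F f a], [Y → . d], [Y → . f F], [Y' → . Y] }  — shift
  I1: { [S → + . /] }  — shift
  I2: { [Y → F . f a] }  — shift
  I3: { [F → S .] }  — reduce
  I4: { [Y' → Y .] }  — accept
  I5: { [Y → d .] }  — reduce
  I6: { [F → . S], [S → . + /], [Y → f . F] }  — shift
  I7: { [Y → f F .] }  — reduce
  I8: { [Y → F f . a] }  — shift
  I9: { [Y → F f a .] }  — reduce
  I10: { [S → + / .] }  — reduce

Every state is either a pure shift/goto state or contains exactly one complete item and nothing to shift — no conflicts. The grammar is LR(0).

Answer: Yes, the grammar is LR(0)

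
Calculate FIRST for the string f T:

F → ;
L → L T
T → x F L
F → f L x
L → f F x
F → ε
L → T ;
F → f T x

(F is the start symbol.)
{ 'f' }

To compute FIRST(f T), process the symbols left to right:
Symbol f is a terminal. Add 'f' and stop.
FIRST(f T) = { 'f' }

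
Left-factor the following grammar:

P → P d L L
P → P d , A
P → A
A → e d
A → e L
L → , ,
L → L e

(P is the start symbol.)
Left-factoring transforms A → αβ₁ | αβ₂ into A → αA' and A' → β₁ | β₂
(α is the longest common prefix among the alternatives). Repeat until
no nonterminal has two alternatives with a common prefix.

Round 1: P has alternatives sharing prefix 'P d'. Introduce P': P → P d P'
  Add: P' → L L
  Add: P' → , A

Round 2: A has alternatives sharing prefix 'e'. Introduce A': A → e A'
  Add: A' → d
  Add: A' → L

No remaining common prefixes — done.

Resulting grammar:
P → P d P'
P' → L L
P' → , A
P → A
A → e A'
A' → d
A' → L
L → , ,
L → L e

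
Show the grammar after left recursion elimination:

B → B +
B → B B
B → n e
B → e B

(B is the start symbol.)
B → n e B'
B → e B B'
B' → + B'
B' → B B'
B' → ε

B is directly left-recursive. The standard transformation for
  A → A α₁ | ... | A α_m | β₁ | ... | β_n
is
  A  → β₁ A' | ... | β_n A'
  A' → α₁ A' | ... | α_m A' | ε

B → n e becomes B → n e B'
B → e B becomes B → e B B'
B → B + becomes B' → + B'
B → B B becomes B' → B B'
Add B' → ε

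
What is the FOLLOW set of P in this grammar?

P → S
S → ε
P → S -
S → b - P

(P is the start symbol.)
P is the start symbol, so $ ∈ FOLLOW(P).
In S → b - P: P is at the end, add FOLLOW(S)

The FOLLOW sets referred to above (computed the same way, to a fixed point):
  FOLLOW(S) = { $, '-' }

Taking the union: FOLLOW(P) = { $, '-' }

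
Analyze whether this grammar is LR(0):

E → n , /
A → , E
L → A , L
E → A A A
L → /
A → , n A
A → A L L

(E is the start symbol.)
No. Shift-reduce conflict between [A → , n A .] and [A → . , E]

Augment with E' → E and build the canonical LR(0) collection (I0 = CLOSURE({[E' → . E]}), then GOTO on every symbol after a dot until no new states appear). It has 20 states:
  I0: { [A → . , E], [A → . , n A], [A → . A L L], [E → . A A A], [E → . n , /], [E' → . E] }  — shift
  I1: { [A → , . E], [A → , . n A], [A → . , E], [A → . , n A], [A → . A L L], [E → . A A A], [E → . n , /] }  — shift
  I2: { [A → . , E], [A → . , n A], [A → . A L L], [A → A . L L], [E → A . A A], [L → . /], [L → . A , L] }  — shift
  I3: { [E' → E .] }  — accept
  I4: { [E → n . , /] }  — shift
  I5: { [E → n , . /] }  — shift
  I6: { [E → n , / .] }  — reduce
  I7: { [L → / .] }  — reduce
  I8: { [A → . , E], [A → . , n A], [A → . A L L], [A → A . L L], [E → A A . A], [L → . /], [L → . A , L], [L → A . , L] }  — shift
  I9: { [A → . , E], [A → . , n A], [A → . A L L], [A → A L . L], [L → . /], [L → . A , L] }  — shift
  I10: { [A → . , E], [A → . , n A], [A → . A L L], [A → A . L L], [L → . /], [L → . A , L], [L → A . , L] }  — shift
  I11: { [A → A L L .] }  — reduce
  I12: { [A → , . E], [A → , . n A], [A → . , E], [A → . , n A], [A → . A L L], [E → . A A A], [E → . n , /], [L → . /], [L → . A , L], [L → A , . L] }  — shift
  I13: { [A → . , E], [A → . , n A], [A → . A L L], [A → A . L L], [E → A . A A], [L → . /], [L → . A , L], [L → A . , L] }  — shift
  I14: { [A → , E .] }  — reduce
  I15: { [L → A , L .] }  — reduce
  I16: { [A → , n . A], [A → . , E], [A → . , n A], [A → . A L L], [E → n . , /] }  — shift
  I17: { [A → , . E], [A → , . n A], [A → . , E], [A → . , n A], [A → . A L L], [E → . A A A], [E → . n , /], [E → n , . /] }  — shift
  I18: { [A → , n A .], [A → . , E], [A → . , n A], [A → . A L L], [A → A . L L], [L → . /], [L → . A , L] }  — shift, reduce
  I19: { [A → . , E], [A → . , n A], [A → . A L L], [A → A . L L], [E → A A A .], [L → . /], [L → . A , L], [L → A . , L] }  — shift, reduce

Conflict in state I18:
  Shift-reduce conflict between [A → , n A .] and [A → . , E]
So the grammar is NOT LR(0).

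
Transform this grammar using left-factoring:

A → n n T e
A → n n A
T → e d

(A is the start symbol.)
A → n n A'
A' → T e
A' → A
T → e d

Left-factoring transforms A → αβ₁ | αβ₂ into A → αA' and A' → β₁ | β₂
(α is the longest common prefix among the alternatives). Repeat until
no nonterminal has two alternatives with a common prefix.

Round 1: A has alternatives sharing prefix 'n n'. Introduce A': A → n n A'
  Add: A' → T e
  Add: A' → A

No remaining common prefixes — done.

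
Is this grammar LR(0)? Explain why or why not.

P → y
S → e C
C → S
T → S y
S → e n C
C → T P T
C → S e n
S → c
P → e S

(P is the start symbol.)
A grammar is LR(0) if no state in the canonical LR(0) collection has:
  - both a shift item (dot before a terminal) and a complete item (shift-reduce conflict), or
  - two or more complete items (reduce-reduce conflict; the accept item [P' → P .] counts as a complete item here).

Augment with P' → P and build the canonical LR(0) collection (I0 = CLOSURE({[P' → . P]}), then GOTO on every symbol after a dot until no new states appear). It has 18 states:
  I0: { [P → . e S], [P → . y], [P' → . P] }  — shift
  I1: { [P' → P .] }  — accept
  I2: { [P → e . S], [S → . c], [S → . e C], [S → . e n C] }  — shift
  I3: { [P → y .] }  — reduce
  I4: { [P → e S .] }  — reduce
  I5: { [S → c .] }  — reduce
  I6: { [C → . S e n], [C → . S], [C → . T P T], [S → . c], [S → . e C], [S → . e n C], [S → e . C], [S → e . n C], [T → . S y] }  — shift
  I7: { [S → e C .] }  — reduce
  I8: { [C → S . e n], [C → S .], [T → S . y] }  — shift, reduce
  I9: { [C → T . P T], [P → . e S], [P → . y] }  — shift
  I10: { [C → . S e n], [C → . S], [C → . T P T], [S → . c], [S → . e C], [S → . e n C], [S → e n . C], [T → . S y] }  — shift
  I11: { [S → e n C .] }  — reduce
  I12: { [C → T P . T], [S → . c], [S → . e C], [S → . e n C], [T → . S y] }  — shift
  I13: { [T → S . y] }  — shift
  I14: { [C → T P T .] }  — reduce
  I15: { [T → S y .] }  — reduce
  I16: { [C → S e . n] }  — shift
  I17: { [C → S e n .] }  — reduce

Conflict in state I8:
  Shift-reduce conflict between [C → S .] and [C → S . e n]
So the grammar is NOT LR(0).

Answer: No. Shift-reduce conflict between [C → S .] and [C → S . e n]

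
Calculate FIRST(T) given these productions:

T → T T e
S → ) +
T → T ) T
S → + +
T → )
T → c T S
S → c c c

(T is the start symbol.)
From T → T T e:
  - T is the symbol being defined: contributes nothing new
    T is not nullable, so stop
From T → T ) T:
  - T is the symbol being defined: contributes nothing new
    T is not nullable, so stop
From T → ):
  - ')' is a terminal: add ')' and stop
From T → c T S:
  - c is a terminal: add 'c' and stop

Collecting: FIRST(T) = { ')', 'c' }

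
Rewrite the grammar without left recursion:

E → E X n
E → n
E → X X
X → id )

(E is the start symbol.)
E → n E'
E → X X E'
E' → X n E'
E' → ε
X → id )

E is directly left-recursive. The standard transformation for
  A → A α₁ | ... | A α_m | β₁ | ... | β_n
is
  A  → β₁ A' | ... | β_n A'
  A' → α₁ A' | ... | α_m A' | ε

E → n becomes E → n E'
E → X X becomes E → X X E'
E → E X n becomes E' → X n E'
Add E' → ε

Productions for other non-terminals are unchanged:
  X → id )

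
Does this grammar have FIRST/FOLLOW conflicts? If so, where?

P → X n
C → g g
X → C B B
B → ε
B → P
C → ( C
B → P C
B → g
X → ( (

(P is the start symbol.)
Yes. B → P with FOLLOW(B) on { '(', 'g' }; B → P C with FOLLOW(B) on { '(', 'g' }; B → g with FOLLOW(B) on { 'g' }

Nullable non-terminals: B.
FIRST sets used below: FIRST(P) = { '(', 'g' }

B: nullable alternative(s) B → ε; FOLLOW(B) = { '(', 'g', 'n' }
  B → ε: FIRST \ {ε} = { } — this is the only nullable alternative, skip
  B → P: FIRST \ {ε} = { '(', 'g' } — overlaps FOLLOW(B) on { '(', 'g' }: CONFLICT
  B → P C: FIRST \ {ε} = { '(', 'g' } — overlaps FOLLOW(B) on { '(', 'g' }: CONFLICT
  B → g: FIRST \ {ε} = { 'g' } — overlaps FOLLOW(B) on { 'g' }: CONFLICT

C, P, X have no nullable alternative, so no FIRST/FOLLOW check is needed there.

So the grammar has 3 FIRST/FOLLOW conflicts (marked CONFLICT above).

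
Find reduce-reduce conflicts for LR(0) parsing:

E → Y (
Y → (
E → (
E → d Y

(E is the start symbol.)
A reduce-reduce conflict occurs when an LR(0) state has two complete items [A → α .] and [B → β .] — both call for a reduction, and with no lookahead the parser cannot choose between them.

Augment with E' → E and build the canonical LR(0) collection (I0 = CLOSURE({[E' → . E]}), then GOTO on every symbol after a dot until no new states appear). It has 8 states:
  I0: { [E → . (], [E → . Y (], [E → . d Y], [E' → . E], [Y → . (] }  — shift
  I1: { [E → ( .], [Y → ( .] }  — 2 reduces
  I2: { [E' → E .] }  — accept
  I3: { [E → Y . (] }  — shift
  I4: { [E → d . Y], [Y → . (] }  — shift
  I5: { [Y → ( .] }  — reduce
  I6: { [E → d Y .] }  — reduce
  I7: { [E → Y ( .] }  — reduce

I1 contains complete items [E → ( .], [Y → ( .] — reduce-reduce conflict.

Answer: Yes — I1: [E → ( .] vs [Y → ( .]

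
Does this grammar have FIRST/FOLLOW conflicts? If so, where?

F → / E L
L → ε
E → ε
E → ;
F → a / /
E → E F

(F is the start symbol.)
A FIRST/FOLLOW conflict occurs when a non-terminal N has a nullable alternative N → β (β ⇒* ε) and another alternative N → α with FIRST(α) ∩ FOLLOW(N) ≠ ∅: on such a lookahead the parser cannot decide between expanding α and letting N vanish via β.

Nullable non-terminals: E, L.
FIRST sets used below: FIRST(E) = { '/', ';', 'a', ε }, FIRST(F) = { '/', 'a' }

E: nullable alternative(s) E → ε; FOLLOW(E) = { $, '/', 'a' }
  E → ε: FIRST \ {ε} = { } — this is the only nullable alternative, skip
  E → ;: FIRST \ {ε} = { ';' } — disjoint from FOLLOW(E)
  E → E F: FIRST \ {ε} = { '/', ';', 'a' } — overlaps FOLLOW(E) on { '/', 'a' }: CONFLICT
L has a nullable alternative but only one production, so nothing to check.

F has no nullable alternative, so no FIRST/FOLLOW check is needed there.

So the grammar has 1 FIRST/FOLLOW conflict (marked CONFLICT above).

Answer: Yes. E → E F with FOLLOW(E) on { '/', 'a' }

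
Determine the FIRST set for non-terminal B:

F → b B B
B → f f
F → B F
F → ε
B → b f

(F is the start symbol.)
{ 'b', 'f' }

From B → f f:
  - f is a terminal: add 'f' and stop
From B → b f:
  - b is a terminal: add 'b' and stop

Collecting: FIRST(B) = { 'b', 'f' }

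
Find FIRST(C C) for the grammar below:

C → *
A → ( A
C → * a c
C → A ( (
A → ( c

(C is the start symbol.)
FIRST sets of the non-terminals involved (from the grammar, by fixed-point iteration):
  FIRST(C) = { '(', '*' }

To compute FIRST(C C), process the symbols left to right:
Symbol C is a non-terminal. Add FIRST(C) \ {ε} = { '(', '*' }
C is not nullable (ε ∉ FIRST(C)), so stop here.
FIRST(C C) = { '(', '*' }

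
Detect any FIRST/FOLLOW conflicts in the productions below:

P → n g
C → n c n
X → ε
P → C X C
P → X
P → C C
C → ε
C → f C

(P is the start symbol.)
Yes. C → n c n with FOLLOW(C) on { 'n' }; C → f C with FOLLOW(C) on { 'f' }

A FIRST/FOLLOW conflict occurs when a non-terminal N has a nullable alternative N → β (β ⇒* ε) and another alternative N → α with FIRST(α) ∩ FOLLOW(N) ≠ ∅: on such a lookahead the parser cannot decide between expanding α and letting N vanish via β.

Nullable non-terminals: C, P, X.
FIRST sets used below: FIRST(C) = { 'f', 'n', ε }, FIRST(X) = { ε }

C: nullable alternative(s) C → ε; FOLLOW(C) = { $, 'f', 'n' }
  C → n c n: FIRST \ {ε} = { 'n' } — overlaps FOLLOW(C) on { 'n' }: CONFLICT
  C → ε: FIRST \ {ε} = { } — this is the only nullable alternative, skip
  C → f C: FIRST \ {ε} = { 'f' } — overlaps FOLLOW(C) on { 'f' }: CONFLICT

P: nullable alternative(s) P → C X C, P → X, P → C C; FOLLOW(P) = { $ }
  P → n g: FIRST \ {ε} = { 'n' } — disjoint from FOLLOW(P)
  P → C X C: FIRST \ {ε} = { 'f', 'n' } — disjoint from FOLLOW(P)
  P → X: FIRST \ {ε} = { } — disjoint from FOLLOW(P)
  P → C C: FIRST \ {ε} = { 'f', 'n' } — disjoint from FOLLOW(P)
X has a nullable alternative but only one production, so nothing to check.

So the grammar has 2 FIRST/FOLLOW conflicts (marked CONFLICT above).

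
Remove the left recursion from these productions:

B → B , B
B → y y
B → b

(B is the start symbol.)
B is directly left-recursive. The standard transformation for
  A → A α₁ | ... | A α_m | β₁ | ... | β_n
is
  A  → β₁ A' | ... | β_n A'
  A' → α₁ A' | ... | α_m A' | ε

B → y y becomes B → y y B'
B → b becomes B → b B'
B → B , B becomes B' → , B B'
Add B' → ε

Resulting grammar:
B → y y B'
B → b B'
B' → , B B'
B' → ε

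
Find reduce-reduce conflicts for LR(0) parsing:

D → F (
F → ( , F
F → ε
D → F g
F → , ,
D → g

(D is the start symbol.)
No reduce-reduce conflicts

A reduce-reduce conflict occurs when an LR(0) state has two complete items [A → α .] and [B → β .] — both call for a reduction, and with no lookahead the parser cannot choose between them.

Augment with D' → D and build the canonical LR(0) collection (I0 = CLOSURE({[D' → . D]}), then GOTO on every symbol after a dot until no new states appear). It has 11 states:
  I0: { [D → . F (], [D → . F g], [D → . g], [D' → . D], [F → . ( , F], [F → . , ,], [F → .] }  — shift, reduce
  I1: { [F → ( . , F] }  — shift
  I2: { [F → , . ,] }  — shift
  I3: { [D' → D .] }  — accept
  I4: { [D → F . (], [D → F . g] }  — shift
  I5: { [D → g .] }  — reduce
  I6: { [D → F ( .] }  — reduce
  I7: { [D → F g .] }  — reduce
  I8: { [F → , , .] }  — reduce
  I9: { [F → ( , . F], [F → . ( , F], [F → . , ,], [F → .] }  — shift, reduce
  I10: { [F → ( , F .] }  — reduce

No state contains more than one complete item.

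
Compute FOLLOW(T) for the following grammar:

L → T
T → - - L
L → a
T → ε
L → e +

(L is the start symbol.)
{ $ }

To compute FOLLOW(T), find every occurrence of T on a right-hand side N → α T β: add FIRST(β) \ {ε}, and if β is empty or nullable also add FOLLOW(N). Iterate to a fixed point.

In L → T: T is at the end, add FOLLOW(L)

The FOLLOW sets referred to above (computed the same way, to a fixed point):
  FOLLOW(L) = { $ }

Taking the union: FOLLOW(T) = { $ }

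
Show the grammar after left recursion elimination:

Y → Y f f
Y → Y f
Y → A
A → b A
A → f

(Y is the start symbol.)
Y → A Y'
Y' → f f Y'
Y' → f Y'
Y' → ε
A → b A
A → f

Y is directly left-recursive. The standard transformation for
  A → A α₁ | ... | A α_m | β₁ | ... | β_n
is
  A  → β₁ A' | ... | β_n A'
  A' → α₁ A' | ... | α_m A' | ε

Y → A becomes Y → A Y'
Y → Y f f becomes Y' → f f Y'
Y → Y f becomes Y' → f Y'
Add Y' → ε

Productions for other non-terminals are unchanged:
  A → b A
  A → f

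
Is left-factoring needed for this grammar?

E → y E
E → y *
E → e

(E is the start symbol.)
Left-factoring is needed when two productions for the same non-terminal
share a common prefix on the right-hand side.

Productions for E:
  E → y E
  E → y *
  E → e

Found common prefix 'y' in productions for E

Answer: Yes, E has productions with common prefix 'y'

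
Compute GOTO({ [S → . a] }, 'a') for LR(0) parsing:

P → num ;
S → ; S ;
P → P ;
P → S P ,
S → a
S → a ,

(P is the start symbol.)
{ [S → a .] }

GOTO(I, 'a') = CLOSURE({ [A → αX.β] : [A → α.Xβ] ∈ I, X = 'a' })

Items with dot before 'a', with the dot advanced:
  [S → . a] → [S → a .]
Closure adds nothing (no advanced item has the dot before a non-terminal).

GOTO = { [S → a .] }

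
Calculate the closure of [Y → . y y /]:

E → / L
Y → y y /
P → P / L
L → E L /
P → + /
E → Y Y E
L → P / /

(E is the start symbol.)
To compute CLOSURE, for each item [A → α.Bβ] where B is a non-terminal, add [B → .γ] for all productions B → γ; repeat for the newly added items until nothing changes.

Start with: [Y → . y y /]
The dot precedes the terminal y, so nothing is added.

CLOSURE = { [Y → . y y /] }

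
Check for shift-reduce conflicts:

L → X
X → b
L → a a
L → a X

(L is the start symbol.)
No shift-reduce conflicts

A shift-reduce conflict occurs when an LR(0) state has both:
  - a complete (reduce) item [A → α .] (dot at the end), and
  - a shift item [B → β . c γ] (dot before a terminal).

Augment with L' → L and build the canonical LR(0) collection (I0 = CLOSURE({[L' → . L]}), then GOTO on every symbol after a dot until no new states appear). It has 7 states:
  I0: { [L → . X], [L → . a X], [L → . a a], [L' → . L], [X → . b] }  — shift
  I1: { [L' → L .] }  — accept
  I2: { [L → X .] }  — reduce
  I3: { [L → a . X], [L → a . a], [X → . b] }  — shift
  I4: { [X → b .] }  — reduce
  I5: { [L → a X .] }  — reduce
  I6: { [L → a a .] }  — reduce

No state contains both a complete item and a shift item.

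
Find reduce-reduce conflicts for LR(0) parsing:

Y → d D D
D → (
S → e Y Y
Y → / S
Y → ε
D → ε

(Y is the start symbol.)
Augment with Y' → Y and build the canonical LR(0) collection (I0 = CLOSURE({[Y' → . Y]}), then GOTO on every symbol after a dot until no new states appear). It has 11 states:
  I0: { [Y → . / S], [Y → . d D D], [Y → .], [Y' → . Y] }  — shift, reduce
  I1: { [S → . e Y Y], [Y → / . S] }  — shift
  I2: { [Y' → Y .] }  — accept
  I3: { [D → . (], [D → .], [Y → d . D D] }  — shift, reduce
  I4: { [D → ( .] }  — reduce
  I5: { [D → . (], [D → .], [Y → d D . D] }  — shift, reduce
  I6: { [Y → d D D .] }  — reduce
  I7: { [Y → / S .] }  — reduce
  I8: { [S → e . Y Y], [Y → . / S], [Y → . d D D], [Y → .] }  — shift, reduce
  I9: { [S → e Y . Y], [Y → . / S], [Y → . d D D], [Y → .] }  — shift, reduce
  I10: { [S → e Y Y .] }  — reduce

No state contains more than one complete item.

Answer: No reduce-reduce conflicts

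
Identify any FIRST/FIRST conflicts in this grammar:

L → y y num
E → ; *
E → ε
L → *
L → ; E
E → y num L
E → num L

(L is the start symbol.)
A FIRST/FIRST conflict occurs when two productions N → α and N → β for the same non-terminal have FIRST(α) ∩ FIRST(β) ≠ ∅ (with ε ∈ FIRST of a nullable right-hand side, so two nullable alternatives also conflict).

Productions for L:
  L → y y num: FIRST = { 'y' }
  L → *: FIRST = { '*' }
  L → ; E: FIRST = { ';' }
Productions for E:
  E → ; *: FIRST = { ';' }
  E → ε: FIRST = { ε }
  E → y num L: FIRST = { 'y' }
  E → num L: FIRST = { 'num' }

All alternatives of each non-terminal have pairwise disjoint FIRST sets.

Answer: No FIRST/FIRST conflicts.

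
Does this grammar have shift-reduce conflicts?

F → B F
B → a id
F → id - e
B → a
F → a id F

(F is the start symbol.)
Augment with F' → F and build the canonical LR(0) collection (I0 = CLOSURE({[F' → . F]}), then GOTO on every symbol after a dot until no new states appear). It has 10 states:
  I0: { [B → . a id], [B → . a], [F → . B F], [F → . a id F], [F → . id - e], [F' → . F] }  — shift
  I1: { [B → . a id], [B → . a], [F → . B F], [F → . a id F], [F → . id - e], [F → B . F] }  — shift
  I2: { [F' → F .] }  — accept
  I3: { [B → a . id], [B → a .], [F → a . id F] }  — shift, reduce
  I4: { [F → id . - e] }  — shift
  I5: { [F → id - . e] }  — shift
  I6: { [F → id - e .] }  — reduce
  I7: { [B → . a id], [B → . a], [B → a id .], [F → . B F], [F → . a id F], [F → . id - e], [F → a id . F] }  — shift, reduce
  I8: { [F → a id F .] }  — reduce
  I9: { [F → B F .] }  — reduce

I3 contains reduce item [B → a .] and shift items [B → a . id], [F → a . id F] — shift-reduce conflict.
I7 contains reduce item [B → a id .] and shift items [B → . a], [B → . a id], [F → . a id F], [F → . id - e] — shift-reduce conflict.

Answer: Yes — I3: [B → a .] vs [B → a . id]; I7: [B → a id .] vs [B → . a]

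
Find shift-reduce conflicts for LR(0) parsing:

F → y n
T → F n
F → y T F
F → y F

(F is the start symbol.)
Yes — I3: [F → y F .] vs [T → F . n]

A shift-reduce conflict occurs when an LR(0) state has both:
  - a complete (reduce) item [A → α .] (dot at the end), and
  - a shift item [B → β . c γ] (dot before a terminal).

Augment with F' → F and build the canonical LR(0) collection (I0 = CLOSURE({[F' → . F]}), then GOTO on every symbol after a dot until no new states appear). It has 8 states:
  I0: { [F → . y F], [F → . y T F], [F → . y n], [F' → . F] }  — shift
  I1: { [F' → F .] }  — accept
  I2: { [F → . y F], [F → . y T F], [F → . y n], [F → y . F], [F → y . T F], [F → y . n], [T → . F n] }  — shift
  I3: { [F → y F .], [T → F . n] }  — shift, reduce
  I4: { [F → . y F], [F → . y T F], [F → . y n], [F → y T . F] }  — shift
  I5: { [F → y n .] }  — reduce
  I6: { [F → y T F .] }  — reduce
  I7: { [T → F n .] }  — reduce

I3 contains reduce item [F → y F .] and shift item [T → F . n] — shift-reduce conflict.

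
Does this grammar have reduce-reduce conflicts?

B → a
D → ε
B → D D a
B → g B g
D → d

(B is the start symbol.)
No reduce-reduce conflicts

A reduce-reduce conflict occurs when an LR(0) state has two complete items [A → α .] and [B → β .] — both call for a reduction, and with no lookahead the parser cannot choose between them.

Augment with B' → B and build the canonical LR(0) collection (I0 = CLOSURE({[B' → . B]}), then GOTO on every symbol after a dot until no new states appear). It has 10 states:
  I0: { [B → . D D a], [B → . a], [B → . g B g], [B' → . B], [D → . d], [D → .] }  — shift, reduce
  I1: { [B' → B .] }  — accept
  I2: { [B → D . D a], [D → . d], [D → .] }  — shift, reduce
  I3: { [B → a .] }  — reduce
  I4: { [D → d .] }  — reduce
  I5: { [B → . D D a], [B → . a], [B → . g B g], [B → g . B g], [D → . d], [D → .] }  — shift, reduce
  I6: { [B → g B . g] }  — shift
  I7: { [B → g B g .] }  — reduce
  I8: { [B → D D . a] }  — shift
  I9: { [B → D D a .] }  — reduce

No state contains more than one complete item.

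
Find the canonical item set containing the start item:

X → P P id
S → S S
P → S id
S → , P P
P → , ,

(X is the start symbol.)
First, augment the grammar with X' → X
I₀ = CLOSURE({ [X' → . X] }):
  [X' → . X] has the dot before X: add [X → . P P id]
  [X → . P P id] has the dot before P: add [P → . S id], [P → . , ,]
  [P → . S id] has the dot before S: add [S → . S S], [S → . , P P]
No further items can be added.

I₀ = { [P → . , ,], [P → . S id], [S → . , P P], [S → . S S], [X → . P P id], [X' → . X] }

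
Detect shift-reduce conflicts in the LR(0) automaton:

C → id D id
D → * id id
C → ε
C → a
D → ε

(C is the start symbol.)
A shift-reduce conflict occurs when an LR(0) state has both:
  - a complete (reduce) item [A → α .] (dot at the end), and
  - a shift item [B → β . c γ] (dot before a terminal).

Augment with C' → C and build the canonical LR(0) collection (I0 = CLOSURE({[C' → . C]}), then GOTO on every symbol after a dot until no new states appear). It has 9 states:
  I0: { [C → . a], [C → . id D id], [C → .], [C' → . C] }  — shift, reduce
  I1: { [C' → C .] }  — accept
  I2: { [C → a .] }  — reduce
  I3: { [C → id . D id], [D → . * id id], [D → .] }  — shift, reduce
  I4: { [D → * . id id] }  — shift
  I5: { [C → id D . id] }  — shift
  I6: { [C → id D id .] }  — reduce
  I7: { [D → * id . id] }  — shift
  I8: { [D → * id id .] }  — reduce

I0 contains reduce item [C → .] and shift items [C → . a], [C → . id D id] — shift-reduce conflict.
I3 contains reduce item [D → .] and shift item [D → . * id id] — shift-reduce conflict.

Answer: Yes — I0: [C → .] vs [C → . a]; I3: [D → .] vs [D → . * id id]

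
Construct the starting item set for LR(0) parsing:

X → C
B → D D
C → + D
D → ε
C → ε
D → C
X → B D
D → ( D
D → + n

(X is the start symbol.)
{ [B → . D D], [C → . + D], [C → .], [D → . ( D], [D → . + n], [D → . C], [D → .], [X → . B D], [X → . C], [X' → . X] }

First, augment the grammar with X' → X
I₀ = CLOSURE({ [X' → . X] }):
  [X' → . X] has the dot before X: add [X → . C], [X → . B D]
  [X → . C] has the dot before C: add [C → . + D], [C → .]
  [X → . B D] has the dot before B: add [B → . D D]
  [B → . D D] has the dot before D: add [D → .], [D → . C], [D → . ( D], [D → . + n]
No further items can be added.

I₀ = { [B → . D D], [C → . + D], [C → .], [D → . ( D], [D → . + n], [D → . C], [D → .], [X → . B D], [X → . C], [X' → . X] }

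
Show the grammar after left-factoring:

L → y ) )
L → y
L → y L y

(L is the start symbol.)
L → y L'
L' → ) )
L' → ε
L' → L y

Left-factoring transforms A → αβ₁ | αβ₂ into A → αA' and A' → β₁ | β₂
(α is the longest common prefix among the alternatives). Repeat until
no nonterminal has two alternatives with a common prefix.

Round 1: L has alternatives sharing prefix 'y'. Introduce L': L → y L'
  Add: L' → ) )
  Add: L' → ε
  Add: L' → L y

No remaining common prefixes — done.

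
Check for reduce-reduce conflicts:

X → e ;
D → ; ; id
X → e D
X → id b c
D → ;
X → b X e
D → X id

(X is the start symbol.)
A reduce-reduce conflict occurs when an LR(0) state has two complete items [A → α .] and [B → β .] — both call for a reduction, and with no lookahead the parser cannot choose between them.

Augment with X' → X and build the canonical LR(0) collection (I0 = CLOSURE({[X' → . X]}), then GOTO on every symbol after a dot until no new states appear). It has 15 states:
  I0: { [X → . b X e], [X → . e ;], [X → . e D], [X → . id b c], [X' → . X] }  — shift
  I1: { [X' → X .] }  — accept
  I2: { [X → . b X e], [X → . e ;], [X → . e D], [X → . id b c], [X → b . X e] }  — shift
  I3: { [D → . ; ; id], [D → . ;], [D → . X id], [X → . b X e], [X → . e ;], [X → . e D], [X → . id b c], [X → e . ;], [X → e . D] }  — shift
  I4: { [X → id . b c] }  — shift
  I5: { [X → id b . c] }  — shift
  I6: { [X → id b c .] }  — reduce
  I7: { [D → ; . ; id], [D → ; .], [X → e ; .] }  — shift, 2 reduces
  I8: { [X → e D .] }  — reduce
  I9: { [D → X . id] }  — shift
  I10: { [D → X id .] }  — reduce
  I11: { [D → ; ; . id] }  — shift
  I12: { [D → ; ; id .] }  — reduce
  I13: { [X → b X . e] }  — shift
  I14: { [X → b X e .] }  — reduce

I7 contains complete items [D → ; .], [X → e ; .] — reduce-reduce conflict.

Answer: Yes — I7: [D → ; .] vs [X → e ; .]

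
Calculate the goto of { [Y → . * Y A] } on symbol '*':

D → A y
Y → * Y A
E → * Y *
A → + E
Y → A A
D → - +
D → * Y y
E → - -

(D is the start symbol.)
GOTO(I, '*') = CLOSURE({ [A → αX.β] : [A → α.Xβ] ∈ I, X = '*' })

Items with dot before '*', with the dot advanced:
  [Y → . * Y A] → [Y → * . Y A]
Closure of the advanced items:
  [Y → * . Y A] has the dot before Y: add [Y → . * Y A], [Y → . A A]
  [Y → . A A] has the dot before A: add [A → . + E]

GOTO = { [A → . + E], [Y → * . Y A], [Y → . * Y A], [Y → . A A] }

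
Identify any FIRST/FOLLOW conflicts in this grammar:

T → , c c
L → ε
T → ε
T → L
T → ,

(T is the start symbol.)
A FIRST/FOLLOW conflict occurs when a non-terminal N has a nullable alternative N → β (β ⇒* ε) and another alternative N → α with FIRST(α) ∩ FOLLOW(N) ≠ ∅: on such a lookahead the parser cannot decide between expanding α and letting N vanish via β.

Nullable non-terminals: L, T.
FIRST sets used below: FIRST(L) = { ε }
L has a nullable alternative but only one production, so nothing to check.

T: nullable alternative(s) T → ε, T → L; FOLLOW(T) = { $ }
  T → , c c: FIRST \ {ε} = { ',' } — disjoint from FOLLOW(T)
  T → ε: FIRST \ {ε} = { } — disjoint from FOLLOW(T)
  T → L: FIRST \ {ε} = { } — disjoint from FOLLOW(T)
  T → ,: FIRST \ {ε} = { ',' } — disjoint from FOLLOW(T)

No FIRST/FOLLOW conflicts found.

Answer: No FIRST/FOLLOW conflicts.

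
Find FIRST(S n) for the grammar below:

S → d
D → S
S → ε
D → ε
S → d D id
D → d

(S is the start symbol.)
FIRST sets of the non-terminals involved (from the grammar, by fixed-point iteration):
  FIRST(S) = { 'd', ε }

To compute FIRST(S n), process the symbols left to right:
Symbol S is a non-terminal. Add FIRST(S) \ {ε} = { 'd' }
S is nullable (ε ∈ FIRST(S)), continue to the next symbol.
Symbol n is a terminal. Add 'n' and stop.
FIRST(S n) = { 'd', 'n' }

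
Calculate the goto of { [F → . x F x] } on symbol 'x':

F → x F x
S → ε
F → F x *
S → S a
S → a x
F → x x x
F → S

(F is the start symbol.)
GOTO(I, 'x') = CLOSURE({ [A → αX.β] : [A → α.Xβ] ∈ I, X = 'x' })

Items with dot before 'x', with the dot advanced:
  [F → . x F x] → [F → x . F x]
Closure of the advanced items:
  [F → x . F x] has the dot before F: add [F → . x F x], [F → . F x *], [F → . x x x], [F → . S]
  [F → . S] has the dot before S: add [S → .], [S → . S a], [S → . a x]

GOTO = { [F → . F x *], [F → . S], [F → . x F x], [F → . x x x], [F → x . F x], [S → . S a], [S → . a x], [S → .] }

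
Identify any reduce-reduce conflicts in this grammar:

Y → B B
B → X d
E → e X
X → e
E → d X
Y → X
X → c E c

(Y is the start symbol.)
No reduce-reduce conflicts

A reduce-reduce conflict occurs when an LR(0) state has two complete items [A → α .] and [B → β .] — both call for a reduction, and with no lookahead the parser cannot choose between them.

Augment with Y' → Y and build the canonical LR(0) collection (I0 = CLOSURE({[Y' → . Y]}), then GOTO on every symbol after a dot until no new states appear). It has 15 states:
  I0: { [B → . X d], [X → . c E c], [X → . e], [Y → . B B], [Y → . X], [Y' → . Y] }  — shift
  I1: { [B → . X d], [X → . c E c], [X → . e], [Y → B . B] }  — shift
  I2: { [B → X . d], [Y → X .] }  — shift, reduce
  I3: { [Y' → Y .] }  — accept
  I4: { [E → . d X], [E → . e X], [X → c . E c] }  — shift
  I5: { [X → e .] }  — reduce
  I6: { [X → c E . c] }  — shift
  I7: { [E → d . X], [X → . c E c], [X → . e] }  — shift
  I8: { [E → e . X], [X → . c E c], [X → . e] }  — shift
  I9: { [E → e X .] }  — reduce
  I10: { [E → d X .] }  — reduce
  I11: { [X → c E c .] }  — reduce
  I12: { [B → X d .] }  — reduce
  I13: { [Y → B B .] }  — reduce
  I14: { [B → X . d] }  — shift

No state contains more than one complete item.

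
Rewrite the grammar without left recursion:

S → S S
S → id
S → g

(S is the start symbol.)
S is directly left-recursive. The standard transformation for
  A → A α₁ | ... | A α_m | β₁ | ... | β_n
is
  A  → β₁ A' | ... | β_n A'
  A' → α₁ A' | ... | α_m A' | ε

S → id becomes S → id S'
S → g becomes S → g S'
S → S S becomes S' → S S'
Add S' → ε

Resulting grammar:
S → id S'
S → g S'
S' → S S'
S' → ε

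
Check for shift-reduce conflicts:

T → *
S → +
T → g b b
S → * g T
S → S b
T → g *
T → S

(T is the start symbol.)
A shift-reduce conflict occurs when an LR(0) state has both:
  - a complete (reduce) item [A → α .] (dot at the end), and
  - a shift item [B → β . c γ] (dot before a terminal).

Augment with T' → T and build the canonical LR(0) collection (I0 = CLOSURE({[T' → . T]}), then GOTO on every symbol after a dot until no new states appear). It has 12 states:
  I0: { [S → . * g T], [S → . +], [S → . S b], [T → . *], [T → . S], [T → . g *], [T → . g b b], [T' → . T] }  — shift
  I1: { [S → * . g T], [T → * .] }  — shift, reduce
  I2: { [S → + .] }  — reduce
  I3: { [S → S . b], [T → S .] }  — shift, reduce
  I4: { [T' → T .] }  — accept
  I5: { [T → g . *], [T → g . b b] }  — shift
  I6: { [T → g * .] }  — reduce
  I7: { [T → g b . b] }  — shift
  I8: { [T → g b b .] }  — reduce
  I9: { [S → S b .] }  — reduce
  I10: { [S → * g . T], [S → . * g T], [S → . +], [S → . S b], [T → . *], [T → . S], [T → . g *], [T → . g b b] }  — shift
  I11: { [S → * g T .] }  — reduce

I1 contains reduce item [T → * .] and shift item [S → * . g T] — shift-reduce conflict.
I3 contains reduce item [T → S .] and shift item [S → S . b] — shift-reduce conflict.

Answer: Yes — I1: [T → * .] vs [S → * . g T]; I3: [T → S .] vs [S → S . b]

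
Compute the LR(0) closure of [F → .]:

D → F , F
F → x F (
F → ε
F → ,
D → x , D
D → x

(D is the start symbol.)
To compute CLOSURE, for each item [A → α.Bβ] where B is a non-terminal, add [B → .γ] for all productions B → γ; repeat for the newly added items until nothing changes.

Start with: [F → .]
The dot is at the end, so nothing is added.

CLOSURE = { [F → .] }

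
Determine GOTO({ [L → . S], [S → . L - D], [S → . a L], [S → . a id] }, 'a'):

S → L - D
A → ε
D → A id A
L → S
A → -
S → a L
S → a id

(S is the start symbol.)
GOTO(I, 'a') = CLOSURE({ [A → αX.β] : [A → α.Xβ] ∈ I, X = 'a' })

Items with dot before 'a', with the dot advanced:
  [S → . a L] → [S → a . L]
  [S → . a id] → [S → a . id]
Closure of the advanced items:
  [S → a . L] has the dot before L: add [L → . S]
  [L → . S] has the dot before S: add [S → . L - D], [S → . a L], [S → . a id]

GOTO = { [L → . S], [S → . L - D], [S → . a L], [S → . a id], [S → a . L], [S → a . id] }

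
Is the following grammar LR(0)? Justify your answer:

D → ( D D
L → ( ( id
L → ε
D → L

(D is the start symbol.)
A grammar is LR(0) if no state in the canonical LR(0) collection has:
  - both a shift item (dot before a terminal) and a complete item (shift-reduce conflict), or
  - two or more complete items (reduce-reduce conflict; the accept item [D' → D .] counts as a complete item here).

Augment with D' → D and build the canonical LR(0) collection (I0 = CLOSURE({[D' → . D]}), then GOTO on every symbol after a dot until no new states appear). It has 8 states:
  I0: { [D → . ( D D], [D → . L], [D' → . D], [L → . ( ( id], [L → .] }  — shift, reduce
  I1: { [D → ( . D D], [D → . ( D D], [D → . L], [L → ( . ( id], [L → . ( ( id], [L → .] }  — shift, reduce
  I2: { [D' → D .] }  — accept
  I3: { [D → L .] }  — reduce
  I4: { [D → ( . D D], [D → . ( D D], [D → . L], [L → ( ( . id], [L → ( . ( id], [L → . ( ( id], [L → .] }  — shift, reduce
  I5: { [D → ( D . D], [D → . ( D D], [D → . L], [L → . ( ( id], [L → .] }  — shift, reduce
  I6: { [D → ( D D .] }  — reduce
  I7: { [L → ( ( id .] }  — reduce

Conflict in state I0:
  Shift-reduce conflict between [L → .] and [D → . ( D D]
So the grammar is NOT LR(0).

Answer: No. Shift-reduce conflict between [L → .] and [D → . ( D D]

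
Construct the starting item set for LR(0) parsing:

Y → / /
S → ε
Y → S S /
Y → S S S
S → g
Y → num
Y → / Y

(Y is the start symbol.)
{ [S → . g], [S → .], [Y → . / /], [Y → . / Y], [Y → . S S /], [Y → . S S S], [Y → . num], [Y' → . Y] }

First, augment the grammar with Y' → Y
I₀ = CLOSURE({ [Y' → . Y] }):
  [Y' → . Y] has the dot before Y: add [Y → . / /], [Y → . S S /], [Y → . S S S], [Y → . num], [Y → . / Y]
  [Y → . S S /] has the dot before S: add [S → .], [S → . g]
No further items can be added.

I₀ = { [S → . g], [S → .], [Y → . / /], [Y → . / Y], [Y → . S S /], [Y → . S S S], [Y → . num], [Y' → . Y] }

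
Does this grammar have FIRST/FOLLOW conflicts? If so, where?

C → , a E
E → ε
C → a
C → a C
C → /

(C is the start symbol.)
No FIRST/FOLLOW conflicts.

Nullable non-terminals: E.
E has a nullable alternative but only one production, so nothing to check.

C has no nullable alternative, so no FIRST/FOLLOW check is needed there.

No FIRST/FOLLOW conflicts found.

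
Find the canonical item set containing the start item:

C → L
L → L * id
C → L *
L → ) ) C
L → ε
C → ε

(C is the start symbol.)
{ [C → . L *], [C → . L], [C → .], [C' → . C], [L → . ) ) C], [L → . L * id], [L → .] }

First, augment the grammar with C' → C
I₀ = CLOSURE({ [C' → . C] }):
  [C' → . C] has the dot before C: add [C → . L], [C → . L *], [C → .]
  [C → . L] has the dot before L: add [L → . L * id], [L → . ) ) C], [L → .]
No further items can be added.

I₀ = { [C → . L *], [C → . L], [C → .], [C' → . C], [L → . ) ) C], [L → . L * id], [L → .] }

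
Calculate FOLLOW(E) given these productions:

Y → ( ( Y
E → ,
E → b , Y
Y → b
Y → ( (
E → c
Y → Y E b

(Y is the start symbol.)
To compute FOLLOW(E), find every occurrence of E on a right-hand side N → α E β: add FIRST(β) \ {ε}, and if β is empty or nullable also add FOLLOW(N). Iterate to a fixed point.

In Y → Y E b: E is followed by b, add FIRST(b) \ {ε} = { 'b' }

Taking the union: FOLLOW(E) = { 'b' }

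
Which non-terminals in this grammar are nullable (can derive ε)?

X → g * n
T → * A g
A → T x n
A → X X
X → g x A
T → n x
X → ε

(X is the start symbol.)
{ 'A', 'X' }

A non-terminal is nullable if it can derive ε (the empty string): either it has an ε-production, or it has a production whose right-hand side consists entirely of nullable non-terminals.

ε-productions: X → ε
So X is immediately nullable.
A → X X: every symbol on the right is nullable, so A is nullable too.
No further non-terminal can be added: every production for the remaining non-terminals contains a terminal or a non-nullable non-terminal.
Nullable = { 'A', 'X' }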